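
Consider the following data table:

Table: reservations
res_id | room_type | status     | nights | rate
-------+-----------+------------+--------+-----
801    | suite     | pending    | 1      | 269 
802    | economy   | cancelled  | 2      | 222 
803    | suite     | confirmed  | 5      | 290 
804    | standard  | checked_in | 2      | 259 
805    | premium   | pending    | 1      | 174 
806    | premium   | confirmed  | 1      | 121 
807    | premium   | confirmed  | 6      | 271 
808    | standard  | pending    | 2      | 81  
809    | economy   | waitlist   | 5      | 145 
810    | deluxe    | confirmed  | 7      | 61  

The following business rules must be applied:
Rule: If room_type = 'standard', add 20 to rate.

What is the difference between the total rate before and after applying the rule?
40

Step 1: Original sum of rate = 1893
Step 2: 2 records have room_type = 'standard'
Step 3: Each affected record changes by 20
Step 4: Total change = 2 × 20 = 40
Step 5: New sum = 1893 + 40 = 1933
Step 6: Difference = |1933 - 1893| = 40
        (Sum increased by 40)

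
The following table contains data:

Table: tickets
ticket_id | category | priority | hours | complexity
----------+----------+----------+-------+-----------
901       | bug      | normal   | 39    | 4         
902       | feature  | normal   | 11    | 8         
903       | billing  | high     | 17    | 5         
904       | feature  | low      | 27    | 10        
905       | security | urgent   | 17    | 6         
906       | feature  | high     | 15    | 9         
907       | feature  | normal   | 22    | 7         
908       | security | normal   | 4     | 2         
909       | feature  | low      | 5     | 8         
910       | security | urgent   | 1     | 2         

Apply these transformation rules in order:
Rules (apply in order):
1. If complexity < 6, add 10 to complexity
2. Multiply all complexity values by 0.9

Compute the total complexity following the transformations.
90.9

Step 1: Apply Rule 1 - Add 10 to records with complexity < 6
  - 4 records affected: 13 + (4 × 10) = 53
  - Unaffected records: 48
  - Sum after Rule 1: 101
Step 2: Apply Rule 2 - Multiply all by 0.9
  - 101 × 0.9 = 90.9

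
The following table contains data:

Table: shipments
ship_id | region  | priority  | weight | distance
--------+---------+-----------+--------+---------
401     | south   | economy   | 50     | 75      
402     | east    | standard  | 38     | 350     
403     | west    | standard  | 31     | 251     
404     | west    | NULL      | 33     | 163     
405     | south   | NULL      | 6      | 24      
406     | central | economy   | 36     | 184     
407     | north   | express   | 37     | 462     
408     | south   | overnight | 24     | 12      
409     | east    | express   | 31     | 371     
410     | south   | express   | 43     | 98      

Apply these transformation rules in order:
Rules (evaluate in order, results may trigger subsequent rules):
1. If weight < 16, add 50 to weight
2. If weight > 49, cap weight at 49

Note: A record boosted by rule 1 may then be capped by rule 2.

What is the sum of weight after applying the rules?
371

Step 1: Apply rule 1 to records with weight < 16
  - 1 records get bonus of 50
  - Of these, 1 records then exceed 49 and get capped
Step 2: Apply rule 2 to records with weight > 49
  - 1 records (original) are capped
Step 3: Calculate final sum = 371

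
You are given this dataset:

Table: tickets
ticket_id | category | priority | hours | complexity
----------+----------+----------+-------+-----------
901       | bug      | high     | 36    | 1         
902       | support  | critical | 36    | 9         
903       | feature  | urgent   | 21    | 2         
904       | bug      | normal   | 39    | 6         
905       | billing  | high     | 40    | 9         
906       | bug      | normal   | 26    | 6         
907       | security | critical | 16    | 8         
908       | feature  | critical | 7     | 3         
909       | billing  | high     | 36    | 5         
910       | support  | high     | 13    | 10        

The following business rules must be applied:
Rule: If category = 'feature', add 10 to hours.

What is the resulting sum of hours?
290

Step 1: Count records where category = 'feature': 2
Step 2: Total bonus added: 2 × 10 = 20
Step 3: Original sum of hours: 270
Step 4: Final sum = 270 + 20 = 290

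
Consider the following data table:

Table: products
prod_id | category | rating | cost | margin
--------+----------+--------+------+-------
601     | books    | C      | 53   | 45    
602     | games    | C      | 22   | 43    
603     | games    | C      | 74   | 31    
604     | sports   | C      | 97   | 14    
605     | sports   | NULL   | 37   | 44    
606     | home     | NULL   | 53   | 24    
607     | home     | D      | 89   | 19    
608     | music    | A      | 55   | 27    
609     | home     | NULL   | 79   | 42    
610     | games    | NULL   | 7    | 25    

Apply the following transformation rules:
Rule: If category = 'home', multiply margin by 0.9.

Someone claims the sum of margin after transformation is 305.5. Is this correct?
Yes, the result is correct.

Step 1: Calculate the correct sum after transformation
Step 2: Apply multiplier 0.9 to records where category = 'home'
Step 3: Correct result = 305.5
Step 4: Claimed result = 305.5
Step 5: 305.5 = 305.5 ✓
Conclusion: The claimed result is correct.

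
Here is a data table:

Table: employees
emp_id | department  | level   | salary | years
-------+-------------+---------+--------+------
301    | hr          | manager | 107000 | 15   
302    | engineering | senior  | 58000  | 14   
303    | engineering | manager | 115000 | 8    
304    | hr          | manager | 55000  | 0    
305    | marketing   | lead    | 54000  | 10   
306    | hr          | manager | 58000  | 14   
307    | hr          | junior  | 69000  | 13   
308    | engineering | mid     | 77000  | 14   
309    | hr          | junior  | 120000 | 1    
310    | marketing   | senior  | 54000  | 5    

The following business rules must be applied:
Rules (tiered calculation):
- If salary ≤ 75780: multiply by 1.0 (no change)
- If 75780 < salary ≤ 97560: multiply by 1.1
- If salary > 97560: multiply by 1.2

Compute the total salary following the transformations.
843100.0

Step 1: Tier 1 (salary ≤ 75780): 6 records, sum = 348000 × 1.0 = 348000.0
Step 2: Tier 2 (75780 < salary ≤ 97560): 1 records, sum = 77000 × 1.1 = 84700.0
Step 3: Tier 3 (salary > 97560): 3 records, sum = 342000 × 1.2 = 410400.0
Step 4: Final sum = 348000.0 + 84700.0 + 410400.0 = 843100.0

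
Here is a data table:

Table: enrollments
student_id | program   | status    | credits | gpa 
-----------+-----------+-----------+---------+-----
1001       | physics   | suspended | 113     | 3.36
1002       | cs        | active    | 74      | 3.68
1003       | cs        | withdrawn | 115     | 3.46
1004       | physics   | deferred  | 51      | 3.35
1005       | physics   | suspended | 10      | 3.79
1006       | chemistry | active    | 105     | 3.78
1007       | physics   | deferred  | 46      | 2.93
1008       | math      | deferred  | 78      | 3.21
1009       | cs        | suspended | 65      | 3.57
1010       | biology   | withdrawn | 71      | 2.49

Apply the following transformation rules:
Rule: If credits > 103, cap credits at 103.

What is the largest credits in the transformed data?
103

Step 1: Original maximum credits = 115
Step 2: Apply cap at 103
Step 3: 3 records had credits > 103 and were capped
Step 4: Maximum after transformation = 103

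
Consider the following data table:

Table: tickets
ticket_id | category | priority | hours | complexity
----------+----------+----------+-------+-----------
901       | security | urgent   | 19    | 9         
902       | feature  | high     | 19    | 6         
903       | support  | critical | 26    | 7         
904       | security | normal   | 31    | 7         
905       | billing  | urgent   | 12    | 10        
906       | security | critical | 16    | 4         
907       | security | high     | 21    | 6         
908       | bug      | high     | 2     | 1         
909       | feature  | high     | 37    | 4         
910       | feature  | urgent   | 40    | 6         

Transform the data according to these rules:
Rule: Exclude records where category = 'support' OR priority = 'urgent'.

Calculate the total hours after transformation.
126

Step 1: Find records where category = 'support' OR priority = 'urgent'
Step 2: 4 records match, summing to 97
Step 3: Original sum: 223
Step 4: Remaining sum = 223 - 97 = 126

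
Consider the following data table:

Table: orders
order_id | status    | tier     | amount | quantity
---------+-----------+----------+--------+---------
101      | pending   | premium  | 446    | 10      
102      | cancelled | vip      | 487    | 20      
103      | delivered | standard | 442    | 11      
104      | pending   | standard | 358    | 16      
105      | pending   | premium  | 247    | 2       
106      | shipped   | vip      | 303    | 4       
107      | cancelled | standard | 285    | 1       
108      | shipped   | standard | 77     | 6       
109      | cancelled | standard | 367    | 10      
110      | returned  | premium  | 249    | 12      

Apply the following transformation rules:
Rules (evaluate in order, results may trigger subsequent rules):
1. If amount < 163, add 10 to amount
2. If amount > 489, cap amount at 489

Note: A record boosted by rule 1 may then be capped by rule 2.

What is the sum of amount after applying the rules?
3271

Step 1: Apply rule 1 to records with amount < 163
  - 1 records get bonus of 10
  - Of these, 0 records then exceed 489 and get capped
Step 2: Apply rule 2 to records with amount > 489
  - 0 records (original) are capped
Step 3: Calculate final sum = 3271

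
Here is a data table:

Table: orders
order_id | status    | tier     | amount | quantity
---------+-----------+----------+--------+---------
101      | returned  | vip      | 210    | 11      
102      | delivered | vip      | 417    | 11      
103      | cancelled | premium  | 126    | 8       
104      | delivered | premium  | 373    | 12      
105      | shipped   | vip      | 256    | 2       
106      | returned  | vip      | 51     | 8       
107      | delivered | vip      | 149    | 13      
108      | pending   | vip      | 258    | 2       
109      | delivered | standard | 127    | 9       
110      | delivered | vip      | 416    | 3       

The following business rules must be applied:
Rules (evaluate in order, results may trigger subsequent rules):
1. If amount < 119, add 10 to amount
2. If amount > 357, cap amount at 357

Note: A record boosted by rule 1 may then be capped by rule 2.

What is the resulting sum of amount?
2258

Step 1: Apply rule 1 to records with amount < 119
  - 1 records get bonus of 10
  - Of these, 0 records then exceed 357 and get capped
Step 2: Apply rule 2 to records with amount > 357
  - 3 records (original) are capped
Step 3: Calculate final sum = 2258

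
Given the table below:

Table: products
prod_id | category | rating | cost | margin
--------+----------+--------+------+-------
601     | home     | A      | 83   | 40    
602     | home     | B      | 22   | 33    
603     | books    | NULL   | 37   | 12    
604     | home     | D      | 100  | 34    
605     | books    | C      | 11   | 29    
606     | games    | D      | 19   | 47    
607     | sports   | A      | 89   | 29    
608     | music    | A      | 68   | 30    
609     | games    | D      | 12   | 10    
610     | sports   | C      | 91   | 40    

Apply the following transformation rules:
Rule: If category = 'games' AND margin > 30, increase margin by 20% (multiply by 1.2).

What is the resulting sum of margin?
313.4

Step 1: Find records where category = 'games' AND margin > 30
Step 2: 1 records match, summing to 47
Step 3: After multiplier: 47 × 1.2 = 56.4
Step 4: Unaffected records sum: 257
Step 5: Final sum = 56.4 + 257 = 313.4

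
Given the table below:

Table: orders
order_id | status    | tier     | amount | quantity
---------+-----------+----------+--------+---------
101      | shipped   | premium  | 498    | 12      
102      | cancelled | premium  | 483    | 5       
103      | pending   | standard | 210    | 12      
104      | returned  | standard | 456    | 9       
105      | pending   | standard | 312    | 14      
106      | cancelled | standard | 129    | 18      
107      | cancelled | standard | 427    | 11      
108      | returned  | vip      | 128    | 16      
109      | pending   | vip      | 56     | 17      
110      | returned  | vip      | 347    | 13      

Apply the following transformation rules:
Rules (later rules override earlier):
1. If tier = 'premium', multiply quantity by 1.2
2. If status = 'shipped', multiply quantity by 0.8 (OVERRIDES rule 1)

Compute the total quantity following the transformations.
125.6

Step 1: Rule 2 takes priority for records with status = 'shipped'
  - 1 records: 12 × 0.8 = 9.6
Step 2: Rule 1 applies to remaining records with tier = 'premium'
  - 1 records: 5 × 1.2 = 6.0
Step 3: Other records unchanged: 110
Step 4: Final sum = 9.6 + 6.0 + 110 = 125.6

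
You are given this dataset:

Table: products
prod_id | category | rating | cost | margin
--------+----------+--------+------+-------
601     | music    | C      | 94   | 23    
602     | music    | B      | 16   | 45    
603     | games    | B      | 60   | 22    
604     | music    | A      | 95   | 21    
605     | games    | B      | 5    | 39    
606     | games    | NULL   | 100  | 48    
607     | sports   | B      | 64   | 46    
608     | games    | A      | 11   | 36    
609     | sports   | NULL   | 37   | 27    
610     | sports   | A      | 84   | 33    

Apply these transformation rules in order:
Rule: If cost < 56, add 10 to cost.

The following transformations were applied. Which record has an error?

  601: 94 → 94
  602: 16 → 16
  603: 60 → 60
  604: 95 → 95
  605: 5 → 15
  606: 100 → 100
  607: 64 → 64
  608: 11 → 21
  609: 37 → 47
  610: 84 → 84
Record 602 has an error. The correct transformed value should be 26, not 16.

Step 1: Check each record against the rule
Step 2: Record 602 has cost = 16
Step 3: Since 16 < 56, the bonus should have been applied
Step 4: Correct value = 26, but claimed value = 16
Conclusion: Record 602 has the error.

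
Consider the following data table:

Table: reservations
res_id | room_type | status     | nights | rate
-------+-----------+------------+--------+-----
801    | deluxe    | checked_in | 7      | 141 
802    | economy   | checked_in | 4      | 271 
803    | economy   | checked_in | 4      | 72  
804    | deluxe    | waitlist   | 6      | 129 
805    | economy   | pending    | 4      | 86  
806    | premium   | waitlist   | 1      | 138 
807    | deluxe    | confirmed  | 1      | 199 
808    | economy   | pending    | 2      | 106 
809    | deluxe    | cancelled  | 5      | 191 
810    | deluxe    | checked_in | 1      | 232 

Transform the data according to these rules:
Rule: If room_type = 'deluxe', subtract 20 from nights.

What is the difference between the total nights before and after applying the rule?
100

Step 1: Original sum of nights = 35
Step 2: 5 records have room_type = 'deluxe'
Step 3: Each affected record changes by -20
Step 4: Total change = 5 × -20 = -100
Step 5: New sum = 35 + -100 = -65
Step 6: Difference = |-65 - 35| = 100
        (Sum decreased by 100)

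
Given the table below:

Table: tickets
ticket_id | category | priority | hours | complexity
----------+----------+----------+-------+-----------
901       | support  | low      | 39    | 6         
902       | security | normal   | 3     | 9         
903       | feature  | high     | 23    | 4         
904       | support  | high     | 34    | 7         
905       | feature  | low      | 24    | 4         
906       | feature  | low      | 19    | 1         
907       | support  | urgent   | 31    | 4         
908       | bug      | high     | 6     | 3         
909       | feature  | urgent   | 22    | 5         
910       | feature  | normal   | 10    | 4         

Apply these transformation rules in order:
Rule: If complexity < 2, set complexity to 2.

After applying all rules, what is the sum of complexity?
48

Step 1: 1 records have complexity < 2
Step 2: These records originally summed to 1
Step 3: After setting to minimum: 1 × 2 = 2
Step 4: Unaffected records sum: 46
Step 5: Final sum = 2 + 46 = 48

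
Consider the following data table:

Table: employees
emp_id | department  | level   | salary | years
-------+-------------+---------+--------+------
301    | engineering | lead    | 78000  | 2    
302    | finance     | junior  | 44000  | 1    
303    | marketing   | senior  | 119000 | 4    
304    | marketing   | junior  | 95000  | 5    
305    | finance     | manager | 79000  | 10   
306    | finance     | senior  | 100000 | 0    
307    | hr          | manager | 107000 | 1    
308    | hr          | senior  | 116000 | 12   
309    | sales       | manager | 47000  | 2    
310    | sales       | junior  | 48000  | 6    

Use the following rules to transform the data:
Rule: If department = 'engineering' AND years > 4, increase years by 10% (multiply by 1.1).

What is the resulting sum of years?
43

Step 1: Find records where department = 'engineering' AND years > 4
Step 2: 0 records match, summing to 0
Step 3: After multiplier: 0 × 1.1 = 0.0
Step 4: Unaffected records sum: 43
Step 5: Final sum = 0.0 + 43 = 43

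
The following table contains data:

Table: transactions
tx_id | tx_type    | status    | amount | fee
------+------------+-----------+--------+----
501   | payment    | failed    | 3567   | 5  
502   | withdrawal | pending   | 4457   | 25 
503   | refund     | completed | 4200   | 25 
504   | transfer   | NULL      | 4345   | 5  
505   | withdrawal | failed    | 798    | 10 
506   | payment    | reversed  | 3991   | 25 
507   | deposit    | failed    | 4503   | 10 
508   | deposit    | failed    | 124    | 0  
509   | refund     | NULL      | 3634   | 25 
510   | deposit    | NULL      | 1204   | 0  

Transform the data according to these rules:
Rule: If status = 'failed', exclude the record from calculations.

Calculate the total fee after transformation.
105

Step 1: Identify records where status = 'failed'
Step 2: The excluded records sum to 25
Step 3: Original total fee = 130
Step 4: Remaining total = 130 - 25 = 105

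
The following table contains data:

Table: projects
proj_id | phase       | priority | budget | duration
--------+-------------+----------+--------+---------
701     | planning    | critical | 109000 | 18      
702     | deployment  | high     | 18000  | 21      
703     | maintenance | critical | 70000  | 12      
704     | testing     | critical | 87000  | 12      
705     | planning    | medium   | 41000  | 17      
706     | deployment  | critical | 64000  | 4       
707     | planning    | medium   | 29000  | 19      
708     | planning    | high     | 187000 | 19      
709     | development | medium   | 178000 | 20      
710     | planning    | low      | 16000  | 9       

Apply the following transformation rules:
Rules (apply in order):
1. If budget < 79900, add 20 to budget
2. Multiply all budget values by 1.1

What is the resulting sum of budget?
879032.0

Step 1: Apply Rule 1 - Add 20 to records with budget < 79900
  - 6 records affected: 238000 + (6 × 20) = 238120
  - Unaffected records: 561000
  - Sum after Rule 1: 799120
Step 2: Apply Rule 2 - Multiply all by 1.1
  - 799120 × 1.1 = 879032.0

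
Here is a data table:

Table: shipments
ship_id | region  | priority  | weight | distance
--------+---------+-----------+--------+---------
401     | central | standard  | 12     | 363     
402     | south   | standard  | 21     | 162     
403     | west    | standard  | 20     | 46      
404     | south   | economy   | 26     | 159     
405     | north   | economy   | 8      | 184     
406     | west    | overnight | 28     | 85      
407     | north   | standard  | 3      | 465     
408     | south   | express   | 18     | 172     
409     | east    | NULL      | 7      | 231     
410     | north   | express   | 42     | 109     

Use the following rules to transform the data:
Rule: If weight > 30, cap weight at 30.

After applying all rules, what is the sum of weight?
173

Step 1: 1 records have weight > 30
Step 2: These records originally summed to 42
Step 3: After capping: 1 × 30 = 30
Step 4: Unaffected records sum: 143
Step 5: Final sum = 30 + 143 = 173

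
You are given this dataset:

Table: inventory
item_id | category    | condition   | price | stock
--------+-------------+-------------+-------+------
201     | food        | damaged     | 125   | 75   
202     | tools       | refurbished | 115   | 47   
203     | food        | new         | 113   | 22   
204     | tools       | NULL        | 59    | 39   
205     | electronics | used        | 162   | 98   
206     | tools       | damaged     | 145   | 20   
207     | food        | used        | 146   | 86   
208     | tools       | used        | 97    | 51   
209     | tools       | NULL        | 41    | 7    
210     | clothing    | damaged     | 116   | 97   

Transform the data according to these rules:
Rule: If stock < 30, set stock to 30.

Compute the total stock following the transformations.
583

Step 1: 3 records have stock < 30
Step 2: These records originally summed to 49
Step 3: After setting to minimum: 3 × 30 = 90
Step 4: Unaffected records sum: 493
Step 5: Final sum = 90 + 493 = 583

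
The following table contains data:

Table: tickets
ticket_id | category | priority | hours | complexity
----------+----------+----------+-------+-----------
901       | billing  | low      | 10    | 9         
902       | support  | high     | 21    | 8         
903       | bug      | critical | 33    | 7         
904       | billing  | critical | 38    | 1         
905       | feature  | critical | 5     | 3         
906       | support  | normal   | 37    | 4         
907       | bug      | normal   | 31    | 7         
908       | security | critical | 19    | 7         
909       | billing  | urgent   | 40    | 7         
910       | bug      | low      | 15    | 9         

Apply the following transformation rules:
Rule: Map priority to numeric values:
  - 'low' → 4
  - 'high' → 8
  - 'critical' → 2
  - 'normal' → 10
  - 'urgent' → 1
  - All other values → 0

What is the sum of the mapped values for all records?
45

Step 1: Apply mapping to each record
Step 2: Count by status:
  'low': 2 records × 4 = 8
  'high': 1 records × 8 = 8
  'critical': 4 records × 2 = 8
  'normal': 2 records × 10 = 20
  'urgent': 1 records × 1 = 1
Step 3: Sum all mapped values = 45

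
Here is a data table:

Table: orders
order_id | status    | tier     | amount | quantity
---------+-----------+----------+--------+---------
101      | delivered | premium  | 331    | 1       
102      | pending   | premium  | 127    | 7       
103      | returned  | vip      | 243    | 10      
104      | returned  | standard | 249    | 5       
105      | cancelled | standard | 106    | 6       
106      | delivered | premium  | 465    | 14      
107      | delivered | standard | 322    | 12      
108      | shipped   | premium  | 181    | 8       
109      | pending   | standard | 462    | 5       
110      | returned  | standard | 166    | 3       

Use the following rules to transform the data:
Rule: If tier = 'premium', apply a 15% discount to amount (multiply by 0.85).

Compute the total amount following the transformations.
2486.4

Step 1: Records with tier = 'premium' have total amount = 1104
Step 2: Apply multiplier: 1104 × 0.85 = 938.4
Step 3: Other records total: 1548
Step 4: Final sum = 938.4 + 1548 = 2486.4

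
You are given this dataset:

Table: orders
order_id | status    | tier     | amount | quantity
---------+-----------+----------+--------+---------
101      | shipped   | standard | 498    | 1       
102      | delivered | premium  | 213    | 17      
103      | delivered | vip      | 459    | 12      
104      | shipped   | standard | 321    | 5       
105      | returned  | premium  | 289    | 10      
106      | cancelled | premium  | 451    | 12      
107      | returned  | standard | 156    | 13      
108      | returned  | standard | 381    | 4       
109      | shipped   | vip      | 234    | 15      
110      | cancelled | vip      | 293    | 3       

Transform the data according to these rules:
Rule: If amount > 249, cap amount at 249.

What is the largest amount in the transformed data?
249

Step 1: Original maximum amount = 498
Step 2: Apply cap at 249
Step 3: 7 records had amount > 249 and were capped
Step 4: Maximum after transformation = 249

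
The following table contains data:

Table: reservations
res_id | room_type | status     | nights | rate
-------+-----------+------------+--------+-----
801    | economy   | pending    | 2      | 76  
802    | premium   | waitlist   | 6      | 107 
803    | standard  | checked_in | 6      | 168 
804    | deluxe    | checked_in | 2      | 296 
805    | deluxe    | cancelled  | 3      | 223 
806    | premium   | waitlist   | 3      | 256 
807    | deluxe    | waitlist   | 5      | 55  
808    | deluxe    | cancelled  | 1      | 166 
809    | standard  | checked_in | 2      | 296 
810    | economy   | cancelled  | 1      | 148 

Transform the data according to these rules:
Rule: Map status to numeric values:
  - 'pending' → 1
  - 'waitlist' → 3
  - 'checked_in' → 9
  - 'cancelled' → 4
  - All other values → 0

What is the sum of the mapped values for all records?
49

Step 1: Apply mapping to each record
Step 2: Count by status:
  'pending': 1 records × 1 = 1
  'waitlist': 3 records × 3 = 9
  'checked_in': 3 records × 9 = 27
  'cancelled': 3 records × 4 = 12
Step 3: Sum all mapped values = 49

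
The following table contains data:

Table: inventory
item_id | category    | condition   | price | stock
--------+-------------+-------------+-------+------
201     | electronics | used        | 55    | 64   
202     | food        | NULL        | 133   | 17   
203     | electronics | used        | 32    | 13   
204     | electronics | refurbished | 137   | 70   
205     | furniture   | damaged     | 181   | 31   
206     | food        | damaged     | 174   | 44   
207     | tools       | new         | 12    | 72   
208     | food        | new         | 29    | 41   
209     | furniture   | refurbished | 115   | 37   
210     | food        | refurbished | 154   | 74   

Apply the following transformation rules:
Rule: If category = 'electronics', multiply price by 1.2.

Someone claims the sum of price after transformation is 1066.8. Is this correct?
Yes, the result is correct.

Step 1: Calculate the correct sum after transformation
Step 2: Apply multiplier 1.2 to records where category = 'electronics'
Step 3: Correct result = 1066.8
Step 4: Claimed result = 1066.8
Step 5: 1066.8 = 1066.8 ✓
Conclusion: The claimed result is correct.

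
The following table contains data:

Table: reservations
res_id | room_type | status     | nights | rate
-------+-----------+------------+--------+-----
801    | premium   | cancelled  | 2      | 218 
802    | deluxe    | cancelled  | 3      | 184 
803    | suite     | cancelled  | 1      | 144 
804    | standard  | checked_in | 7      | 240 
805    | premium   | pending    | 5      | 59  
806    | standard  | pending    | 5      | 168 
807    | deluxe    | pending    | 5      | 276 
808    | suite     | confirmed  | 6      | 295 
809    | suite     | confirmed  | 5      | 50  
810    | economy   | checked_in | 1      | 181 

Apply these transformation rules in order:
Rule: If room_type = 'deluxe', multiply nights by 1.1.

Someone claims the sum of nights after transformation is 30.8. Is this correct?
No, the correct result is 40.8.

Step 1: Calculate the correct sum after transformation
Step 2: Apply multiplier 1.1 to records where room_type = 'deluxe'
Step 3: Correct result = 40.8
Step 4: Claimed result = 30.8
Step 5: 40.8 ≠ 30.8
Conclusion: The claimed result is incorrect. The correct answer is 40.8.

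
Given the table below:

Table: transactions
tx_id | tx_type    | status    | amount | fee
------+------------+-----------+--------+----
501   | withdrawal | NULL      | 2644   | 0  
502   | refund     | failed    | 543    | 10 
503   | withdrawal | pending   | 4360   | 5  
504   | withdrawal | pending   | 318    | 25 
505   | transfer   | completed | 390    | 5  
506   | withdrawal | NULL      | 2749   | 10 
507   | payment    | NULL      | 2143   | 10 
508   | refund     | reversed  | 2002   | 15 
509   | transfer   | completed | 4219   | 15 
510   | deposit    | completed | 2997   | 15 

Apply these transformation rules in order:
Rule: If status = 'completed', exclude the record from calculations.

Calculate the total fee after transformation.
75

Step 1: Identify records where status = 'completed'
Step 2: The excluded records sum to 35
Step 3: Original total fee = 110
Step 4: Remaining total = 110 - 35 = 75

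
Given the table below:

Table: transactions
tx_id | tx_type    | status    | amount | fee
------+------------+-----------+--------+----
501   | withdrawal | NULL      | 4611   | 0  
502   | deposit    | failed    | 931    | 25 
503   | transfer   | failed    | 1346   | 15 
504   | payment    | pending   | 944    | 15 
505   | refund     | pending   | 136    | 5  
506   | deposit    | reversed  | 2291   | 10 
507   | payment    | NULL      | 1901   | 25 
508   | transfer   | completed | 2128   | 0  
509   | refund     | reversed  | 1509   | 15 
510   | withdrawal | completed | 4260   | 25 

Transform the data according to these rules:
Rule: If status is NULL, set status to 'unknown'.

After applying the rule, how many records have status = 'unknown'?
2

Step 1: Count records where status IS NULL
Step 2: Found 2 records with NULL status
Step 3: These records will have status set to 'unknown'
Step 4: Records already having status = 'unknown': 0
Step 5: Answer: 2 + 0 = 2 records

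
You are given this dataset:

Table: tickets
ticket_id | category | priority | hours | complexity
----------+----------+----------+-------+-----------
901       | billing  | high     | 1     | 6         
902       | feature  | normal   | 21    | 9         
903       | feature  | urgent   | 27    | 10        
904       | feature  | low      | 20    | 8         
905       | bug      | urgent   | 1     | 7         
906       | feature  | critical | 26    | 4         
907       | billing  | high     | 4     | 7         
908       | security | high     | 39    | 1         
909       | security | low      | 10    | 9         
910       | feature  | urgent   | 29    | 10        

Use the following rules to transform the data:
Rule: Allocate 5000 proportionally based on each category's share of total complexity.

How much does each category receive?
billing: 915.49, bug: 492.96, feature: 2887.32, security: 704.23

Step 1: Calculate total complexity = 71
Step 2: Calculate each category's proportion:
  billing: 13/71 = 18.31% → 915.49
  bug: 7/71 = 9.86% → 492.96
  feature: 41/71 = 57.75% → 2887.32
  security: 10/71 = 14.08% → 704.23
Step 3: Verify: sum of allocations ≈ 5000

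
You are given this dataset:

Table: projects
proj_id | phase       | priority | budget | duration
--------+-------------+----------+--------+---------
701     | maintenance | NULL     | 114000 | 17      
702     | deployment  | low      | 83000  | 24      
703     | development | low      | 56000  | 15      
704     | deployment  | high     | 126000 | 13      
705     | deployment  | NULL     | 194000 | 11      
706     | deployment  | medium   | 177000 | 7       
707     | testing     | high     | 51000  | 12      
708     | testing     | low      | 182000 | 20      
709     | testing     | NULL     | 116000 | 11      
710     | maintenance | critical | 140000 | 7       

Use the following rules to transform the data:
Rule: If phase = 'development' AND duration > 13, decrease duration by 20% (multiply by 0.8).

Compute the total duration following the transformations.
134.0

Step 1: Find records where phase = 'development' AND duration > 13
Step 2: 1 records match, summing to 15
Step 3: After multiplier: 15 × 0.8 = 12.0
Step 4: Unaffected records sum: 122
Step 5: Final sum = 12.0 + 122 = 134.0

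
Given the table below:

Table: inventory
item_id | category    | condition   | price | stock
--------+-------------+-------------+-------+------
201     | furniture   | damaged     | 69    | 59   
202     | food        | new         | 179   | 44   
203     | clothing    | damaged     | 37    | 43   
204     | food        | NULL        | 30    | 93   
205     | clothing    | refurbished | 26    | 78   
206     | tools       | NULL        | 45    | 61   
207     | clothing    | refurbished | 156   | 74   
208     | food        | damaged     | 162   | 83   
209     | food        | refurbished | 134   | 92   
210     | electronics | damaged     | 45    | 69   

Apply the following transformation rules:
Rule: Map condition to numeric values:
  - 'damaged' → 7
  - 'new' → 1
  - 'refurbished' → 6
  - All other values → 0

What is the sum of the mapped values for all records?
47

Step 1: Apply mapping to each record
Step 2: Count by status:
  'damaged': 4 records × 7 = 28
  'new': 1 records × 1 = 1
  'refurbished': 3 records × 6 = 18
Step 3: Sum all mapped values = 47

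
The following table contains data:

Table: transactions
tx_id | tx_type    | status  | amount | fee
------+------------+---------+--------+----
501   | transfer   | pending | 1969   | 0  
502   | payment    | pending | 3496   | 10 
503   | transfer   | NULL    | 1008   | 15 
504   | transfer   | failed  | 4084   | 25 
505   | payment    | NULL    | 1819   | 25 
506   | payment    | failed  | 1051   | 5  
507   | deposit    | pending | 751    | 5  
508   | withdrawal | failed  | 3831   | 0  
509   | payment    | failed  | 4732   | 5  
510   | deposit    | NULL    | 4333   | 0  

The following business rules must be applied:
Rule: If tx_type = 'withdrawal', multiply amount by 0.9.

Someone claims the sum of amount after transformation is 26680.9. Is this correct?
No, the correct result is 26690.9.

Step 1: Calculate the correct sum after transformation
Step 2: Apply multiplier 0.9 to records where tx_type = 'withdrawal'
Step 3: Correct result = 26690.9
Step 4: Claimed result = 26680.9
Step 5: 26690.9 ≠ 26680.9
Conclusion: The claimed result is incorrect. The correct answer is 26690.9.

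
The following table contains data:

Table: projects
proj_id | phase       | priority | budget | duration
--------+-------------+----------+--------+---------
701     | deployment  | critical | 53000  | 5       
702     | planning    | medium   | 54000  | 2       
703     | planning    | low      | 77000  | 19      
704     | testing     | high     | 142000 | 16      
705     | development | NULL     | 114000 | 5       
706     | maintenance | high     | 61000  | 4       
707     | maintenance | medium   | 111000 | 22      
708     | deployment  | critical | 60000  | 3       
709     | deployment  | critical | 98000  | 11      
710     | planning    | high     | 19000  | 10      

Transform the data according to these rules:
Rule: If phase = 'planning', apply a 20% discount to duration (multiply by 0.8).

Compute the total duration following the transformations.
90.8

Step 1: Records with phase = 'planning' have total duration = 31
Step 2: Apply multiplier: 31 × 0.8 = 24.8
Step 3: Other records total: 66
Step 4: Final sum = 24.8 + 66 = 90.8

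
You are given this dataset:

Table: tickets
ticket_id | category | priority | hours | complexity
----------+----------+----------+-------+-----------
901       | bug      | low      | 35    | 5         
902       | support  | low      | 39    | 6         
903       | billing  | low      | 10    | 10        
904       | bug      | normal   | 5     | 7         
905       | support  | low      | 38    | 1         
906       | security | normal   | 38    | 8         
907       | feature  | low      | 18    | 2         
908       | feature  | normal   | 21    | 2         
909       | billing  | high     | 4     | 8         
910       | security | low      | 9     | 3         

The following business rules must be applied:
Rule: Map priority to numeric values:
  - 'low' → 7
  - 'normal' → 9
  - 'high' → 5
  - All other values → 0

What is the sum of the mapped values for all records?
74

Step 1: Apply mapping to each record
Step 2: Count by status:
  'low': 6 records × 7 = 42
  'normal': 3 records × 9 = 27
  'high': 1 records × 5 = 5
Step 3: Sum all mapped values = 74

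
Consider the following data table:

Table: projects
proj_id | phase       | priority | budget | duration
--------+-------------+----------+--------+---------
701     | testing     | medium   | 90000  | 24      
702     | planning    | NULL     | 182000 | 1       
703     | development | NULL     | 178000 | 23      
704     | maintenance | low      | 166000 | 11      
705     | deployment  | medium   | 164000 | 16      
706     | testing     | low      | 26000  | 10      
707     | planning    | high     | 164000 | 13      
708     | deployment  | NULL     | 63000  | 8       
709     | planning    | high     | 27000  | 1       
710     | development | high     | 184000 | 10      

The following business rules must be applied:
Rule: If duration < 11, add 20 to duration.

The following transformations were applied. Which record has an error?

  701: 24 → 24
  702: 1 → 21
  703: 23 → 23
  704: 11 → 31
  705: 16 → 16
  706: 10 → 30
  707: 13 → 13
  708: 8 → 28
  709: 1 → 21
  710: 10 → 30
Record 704 has an error. The correct transformed value should be 11, not 31.

Step 1: Check each record against the rule
Step 2: Record 704 has duration = 11
Step 3: Since 11 >= 11, the bonus should not have been applied
Step 4: Correct value = 11, but claimed value = 31
Conclusion: Record 704 has the error.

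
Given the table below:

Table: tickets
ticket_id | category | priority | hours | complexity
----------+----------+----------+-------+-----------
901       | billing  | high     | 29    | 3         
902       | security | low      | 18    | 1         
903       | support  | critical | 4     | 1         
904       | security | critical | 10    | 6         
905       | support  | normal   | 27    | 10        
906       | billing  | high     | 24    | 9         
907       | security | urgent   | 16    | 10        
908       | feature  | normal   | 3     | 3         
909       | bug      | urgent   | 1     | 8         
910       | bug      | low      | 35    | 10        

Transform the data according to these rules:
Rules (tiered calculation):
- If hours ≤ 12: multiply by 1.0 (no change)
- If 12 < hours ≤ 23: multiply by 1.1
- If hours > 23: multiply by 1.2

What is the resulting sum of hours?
193.4

Step 1: Tier 1 (hours ≤ 12): 4 records, sum = 18 × 1.0 = 18.0
Step 2: Tier 2 (12 < hours ≤ 23): 2 records, sum = 34 × 1.1 = 37.4
Step 3: Tier 3 (hours > 23): 4 records, sum = 115 × 1.2 = 138.0
Step 4: Final sum = 18.0 + 37.4 + 138.0 = 193.4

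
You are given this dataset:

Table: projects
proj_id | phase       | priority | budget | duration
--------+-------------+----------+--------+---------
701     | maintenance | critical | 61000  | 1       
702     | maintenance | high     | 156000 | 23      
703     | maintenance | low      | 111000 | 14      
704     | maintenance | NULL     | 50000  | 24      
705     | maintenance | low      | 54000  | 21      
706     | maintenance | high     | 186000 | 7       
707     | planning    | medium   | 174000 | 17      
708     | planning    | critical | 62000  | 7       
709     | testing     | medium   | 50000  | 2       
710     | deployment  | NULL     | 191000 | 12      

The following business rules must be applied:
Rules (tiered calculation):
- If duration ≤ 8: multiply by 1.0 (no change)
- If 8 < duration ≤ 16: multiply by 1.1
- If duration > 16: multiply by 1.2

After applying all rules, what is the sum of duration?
147.6

Step 1: Tier 1 (duration ≤ 8): 4 records, sum = 17 × 1.0 = 17.0
Step 2: Tier 2 (8 < duration ≤ 16): 2 records, sum = 26 × 1.1 = 28.6
Step 3: Tier 3 (duration > 16): 4 records, sum = 85 × 1.2 = 102.0
Step 4: Final sum = 17.0 + 28.6 + 102.0 = 147.6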